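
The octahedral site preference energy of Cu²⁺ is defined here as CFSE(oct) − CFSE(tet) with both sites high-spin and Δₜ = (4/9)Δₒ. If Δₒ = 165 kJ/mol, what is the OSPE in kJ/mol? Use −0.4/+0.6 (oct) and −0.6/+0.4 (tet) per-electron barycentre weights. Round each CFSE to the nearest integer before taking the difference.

Cu sits in group 11; removing 2 electrons leaves Cu²⁺ with 11 − 2 = 9 d electrons.
In an octahedral site d⁹ (HS) is t₂g⁶ eg³, giving CFSE(oct) = -0.6Δₒ = -99 kJ/mol.
In a tetrahedral site the filling is e⁴ t₂⁵: CFSE(tet) = -0.4Δₜ = -0.4 × (4/9)(165) = -29 kJ/mol.
OSPE = -99 − (-29) = -70 kJ/mol.

-70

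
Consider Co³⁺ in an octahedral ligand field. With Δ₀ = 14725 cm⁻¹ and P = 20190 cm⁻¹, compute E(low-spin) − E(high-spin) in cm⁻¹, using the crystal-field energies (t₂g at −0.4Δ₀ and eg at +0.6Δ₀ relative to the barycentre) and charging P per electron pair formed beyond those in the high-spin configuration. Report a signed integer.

Co is in group 9, so Co³⁺ is d⁶ (9 − 3 = 6).
High-spin: t₂g⁴ eg², CFSE = -0.4Δ₀ = -5890 cm⁻¹.
For low-spin the configuration is t₂g⁶ eg⁰: orbital energy -2.4 × 14725 = -35340 cm⁻¹, and 2 additional pairs relative to high-spin add 40380 cm⁻¹, giving 5040 cm⁻¹.
E(LS) − E(HS) = 5040 − (-5890) = 10930 cm⁻¹.

10930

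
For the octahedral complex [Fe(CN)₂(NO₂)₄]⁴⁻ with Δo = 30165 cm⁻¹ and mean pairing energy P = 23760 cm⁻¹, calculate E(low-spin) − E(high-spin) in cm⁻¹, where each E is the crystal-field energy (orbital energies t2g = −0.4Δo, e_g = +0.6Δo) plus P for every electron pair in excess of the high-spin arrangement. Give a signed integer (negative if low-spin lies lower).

-12810

Ligand charges: 2×(-1) from CN⁻ and 4×(-1) from NO₂⁻ sum to -6; with overall charge -4, Fe is +2.
Fe is in group 8, so Fe²⁺ is d⁶ (8 − 2 = 6).
High-spin: t2g^4 e_g^2, CFSE = -0.4Δo = -12066 cm⁻¹.
Low-spin: t2g^6 e_g^0, orbital CFSE = -2.4Δo = -72396 cm⁻¹; plus 2 excess pairs × P = +47520 cm⁻¹; total -24876 cm⁻¹.
Thus E(LS) − E(HS) = -12810 cm⁻¹.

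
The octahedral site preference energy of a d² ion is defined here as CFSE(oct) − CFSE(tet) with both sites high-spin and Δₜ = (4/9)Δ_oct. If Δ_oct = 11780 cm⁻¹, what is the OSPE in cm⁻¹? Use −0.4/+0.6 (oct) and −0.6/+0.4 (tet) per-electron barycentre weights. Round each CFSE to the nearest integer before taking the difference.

In an octahedral site d² (HS) is t2g^2 e_g^0, giving CFSE(oct) = -0.8Δ_oct = -9424 cm⁻¹.
Tetrahedral e^2 t2^0 gives -1.2Δₜ = -1.2 × (4/9) × 11780 = -6283 cm⁻¹.
OSPE = CFSE(oct) − CFSE(tet) = -9424 − (-6283) = -3141 cm⁻¹.

-3141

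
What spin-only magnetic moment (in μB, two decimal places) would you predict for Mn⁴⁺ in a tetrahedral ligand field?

Mn is in group 7, so Mn⁴⁺ is d³ (7 − 4 = 3).
With tetrahedral geometry the complex is necessarily high-spin.
Configuration: e² t₂¹ → 3 unpaired electrons.
μ(spin-only) = √[3(3+2)] = √15 ≈ 3.87 μB.

3.87 μB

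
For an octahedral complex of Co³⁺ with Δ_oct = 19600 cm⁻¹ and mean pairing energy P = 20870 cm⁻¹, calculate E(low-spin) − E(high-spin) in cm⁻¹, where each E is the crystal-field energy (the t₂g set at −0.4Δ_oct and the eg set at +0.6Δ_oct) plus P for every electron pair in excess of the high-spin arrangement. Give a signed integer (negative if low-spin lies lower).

Co sits in group 9; removing 3 electrons leaves Co³⁺ with 9 − 3 = 6 d electrons.
High-spin d⁶ fills as t₂g⁴ eg² with CFSE 4(−0.4) + 2(+0.6) = -0.4Δ_oct = -7840 cm⁻¹.
Low-spin t₂g⁶ eg⁰ gives -2.4Δ_oct = -47040 cm⁻¹, but forming 2 extra pairs costs 2P = 41740 cm⁻¹, so E(LS) = -47040 + 41740 = -5300 cm⁻¹.
The difference is -5300 − (-7840) = 2540 cm⁻¹, so high-spin lies lower.

2540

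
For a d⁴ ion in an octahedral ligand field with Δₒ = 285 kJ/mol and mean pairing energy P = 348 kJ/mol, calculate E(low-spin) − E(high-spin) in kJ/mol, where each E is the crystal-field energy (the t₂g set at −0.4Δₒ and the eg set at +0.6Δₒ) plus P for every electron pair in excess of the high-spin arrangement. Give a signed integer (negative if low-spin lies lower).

63

In the high-spin limit (t₂g³ eg¹) the orbital term is -0.6Δₒ = -171 kJ/mol, with no excess pairing.
For low-spin the configuration is t₂g⁴ eg⁰: orbital energy -1.6 × 285 = -456 kJ/mol, and 1 additional pair relative to high-spin adds 348 kJ/mol, giving -108 kJ/mol.
E(LS) − E(HS) = -108 − (-171) = 63 kJ/mol.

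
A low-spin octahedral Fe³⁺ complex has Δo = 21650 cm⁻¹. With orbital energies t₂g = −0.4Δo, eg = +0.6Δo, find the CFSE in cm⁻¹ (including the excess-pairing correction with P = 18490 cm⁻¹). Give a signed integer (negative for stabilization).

-6320

Fe is in group 8, so Fe³⁺ is d⁵ (8 − 3 = 5).
Configuration: t₂g⁵ eg⁰.
CFSE(orbital) = 5×(-0.4Δo) + 0×(0.6Δo) = -2.0Δo; with Δo = 21650 cm⁻¹ that is -43300 cm⁻¹.
Relative to high-spin t₂g³ eg² (0 paired), the low-spin configuration has 2 additional pairs, contributing +2 × 18490 = +36980 cm⁻¹.
Combining: -43300 + 36980 = -6320 cm⁻¹.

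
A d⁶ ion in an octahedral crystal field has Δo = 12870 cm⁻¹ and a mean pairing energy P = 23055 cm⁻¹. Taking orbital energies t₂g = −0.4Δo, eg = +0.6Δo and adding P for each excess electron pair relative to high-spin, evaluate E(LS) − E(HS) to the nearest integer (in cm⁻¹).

20370

In the high-spin limit (t₂g⁴ eg²) the orbital term is -0.4Δo = -5148 cm⁻¹, with no excess pairing.
For low-spin the configuration is t₂g⁶ eg⁰: orbital energy -2.4 × 12870 = -30888 cm⁻¹, and 2 additional pairs relative to high-spin add 46110 cm⁻¹, giving 15222 cm⁻¹.
The difference is 15222 − (-5148) = 20370 cm⁻¹, so high-spin lies lower.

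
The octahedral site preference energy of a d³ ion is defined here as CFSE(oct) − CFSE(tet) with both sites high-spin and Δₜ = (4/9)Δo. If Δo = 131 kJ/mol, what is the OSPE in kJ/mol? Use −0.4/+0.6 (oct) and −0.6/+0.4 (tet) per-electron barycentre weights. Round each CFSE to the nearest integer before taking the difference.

Octahedral high-spin t₂g³ eg⁰: CFSE = -1.2 × 131 = -157 kJ/mol.
Tetrahedral: e² t₂¹, CFSE = 2(−0.6) + 1(+0.4) = -0.8Δₜ = -0.8 × (4/9) × 131 = -47 kJ/mol.
OSPE = CFSE(oct) − CFSE(tet) = -157 − (-47) = -110 kJ/mol.

-110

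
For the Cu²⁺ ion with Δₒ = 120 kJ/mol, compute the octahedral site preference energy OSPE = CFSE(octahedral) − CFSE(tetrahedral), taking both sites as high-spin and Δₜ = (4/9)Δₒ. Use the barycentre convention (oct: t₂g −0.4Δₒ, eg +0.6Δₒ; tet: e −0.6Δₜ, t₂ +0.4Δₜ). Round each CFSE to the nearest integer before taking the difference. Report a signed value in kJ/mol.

Cu²⁺: group 11, so d-count = 11 − 2 = 9.
Octahedral high-spin t2g^6 e_g^3: CFSE = -0.6 × 120 = -72 kJ/mol.
Tetrahedral e^4 t2^5 gives -0.4Δₜ = -0.4 × (4/9) × 120 = -21 kJ/mol.
Subtracting, OSPE = -72 − (-21) = -51 kJ/mol.

-51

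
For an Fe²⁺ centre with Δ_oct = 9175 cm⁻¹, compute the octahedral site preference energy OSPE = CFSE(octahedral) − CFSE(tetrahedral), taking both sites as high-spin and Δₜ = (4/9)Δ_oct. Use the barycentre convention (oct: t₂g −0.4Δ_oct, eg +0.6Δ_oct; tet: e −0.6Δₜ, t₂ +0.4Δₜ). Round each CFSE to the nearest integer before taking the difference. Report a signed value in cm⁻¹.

Fe sits in group 8; removing 2 electrons leaves Fe²⁺ with 8 − 2 = 6 d electrons.
Octahedral high-spin t2g^4 e_g^2: CFSE = -0.4 × 9175 = -3670 cm⁻¹.
In a tetrahedral site the filling is e^3 t2^3: CFSE(tet) = -0.6Δₜ = -0.6 × (4/9)(9175) = -2447 cm⁻¹.
OSPE = CFSE(oct) − CFSE(tet) = -3670 − (-2447) = -1223 cm⁻¹.

-1223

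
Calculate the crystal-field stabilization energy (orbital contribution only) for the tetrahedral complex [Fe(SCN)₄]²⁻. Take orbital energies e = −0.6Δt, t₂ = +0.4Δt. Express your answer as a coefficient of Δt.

Each SCN⁻ contributes -1; 4 × (-1) = -4. With overall charge -2, Fe is in the +2 oxidation state.
Group 8 minus oxidation state +2 gives a d⁶ configuration for Fe²⁺.
Tetrahedral splitting is small, so the complex is high-spin.
Configuration: e³ t₂³.
CFSE = 3(-0.6Δt) + 3(0.4Δt) = -1.8Δt + 1.2Δt = -0.6Δt.

-0.6 Δt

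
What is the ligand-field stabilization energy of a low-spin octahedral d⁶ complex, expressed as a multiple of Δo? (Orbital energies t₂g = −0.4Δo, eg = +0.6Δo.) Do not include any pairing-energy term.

Configuration: t₂g⁶ eg⁰.
CFSE = 6(-0.4Δo) + 0(0.6Δo) = -2.4Δo + 0.0Δo = -2.4Δo.

-2.4 Δo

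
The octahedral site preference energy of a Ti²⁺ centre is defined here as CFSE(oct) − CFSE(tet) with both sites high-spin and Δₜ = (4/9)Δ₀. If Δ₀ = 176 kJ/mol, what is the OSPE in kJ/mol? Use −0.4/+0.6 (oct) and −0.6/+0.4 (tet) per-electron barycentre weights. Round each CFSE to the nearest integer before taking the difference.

-47

Ti sits in group 4; removing 2 electrons leaves Ti²⁺ with 4 − 2 = 2 d electrons.
Octahedral (high-spin): t₂g² eg⁰, CFSE = 2(−0.4) + 0(+0.6) = -0.8Δ₀ = -0.8 × 176 = -141 kJ/mol.
Tetrahedral: e² t₂⁰, CFSE = 2(−0.6) + 0(+0.4) = -1.2Δₜ = -1.2 × (4/9) × 176 = -94 kJ/mol.
OSPE = -141 − (-94) = -47 kJ/mol.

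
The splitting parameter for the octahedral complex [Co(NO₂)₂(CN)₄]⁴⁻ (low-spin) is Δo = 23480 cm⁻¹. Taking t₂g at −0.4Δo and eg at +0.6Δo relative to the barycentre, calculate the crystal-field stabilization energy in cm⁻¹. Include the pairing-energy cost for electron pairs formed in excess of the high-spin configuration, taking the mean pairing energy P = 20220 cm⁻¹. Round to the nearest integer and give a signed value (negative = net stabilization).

-22044

Ligand charges: 2×(-1) from NO₂⁻ and 4×(-1) from CN⁻ sum to -6; with overall charge -4, Co is +2.
Co²⁺: group 9, so d-count = 9 − 2 = 7.
The d⁷ electrons fill as t₂g⁶ eg¹.
The orbital stabilization is -1.8Δo = -1.8 × 23480 = -42264 cm⁻¹.
Relative to high-spin t₂g⁵ eg² (2 paired), the low-spin configuration has 1 additional pair, contributing +1 × 20220 = +20220 cm⁻¹.
Net CFSE = -42264 + 20220 = -22044 cm⁻¹.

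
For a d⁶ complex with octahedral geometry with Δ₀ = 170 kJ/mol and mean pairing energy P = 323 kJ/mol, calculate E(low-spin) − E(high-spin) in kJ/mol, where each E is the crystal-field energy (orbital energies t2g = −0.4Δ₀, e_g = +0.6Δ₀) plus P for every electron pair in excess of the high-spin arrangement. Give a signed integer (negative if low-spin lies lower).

High-spin: t2g^4 e_g^2, CFSE = -0.4Δ₀ = -68 kJ/mol.
For low-spin the configuration is t2g^6 e_g^0: orbital energy -2.4 × 170 = -408 kJ/mol, and 2 additional pairs relative to high-spin add 646 kJ/mol, giving 238 kJ/mol.
E(LS) − E(HS) = 238 − (-68) = 306 kJ/mol.

306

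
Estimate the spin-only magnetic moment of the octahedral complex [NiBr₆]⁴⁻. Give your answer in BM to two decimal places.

2.83 BM

Each Br⁻ contributes -1; 6 × (-1) = -6. With overall charge -4, Ni is in the +2 oxidation state.
Group 10 minus oxidation state +2 gives a d⁸ configuration for Ni²⁺.
Configuration: t₂g⁶ eg² → 2 unpaired electrons.
μ(spin-only) = √[2(2+2)] = √8 ≈ 2.83 BM.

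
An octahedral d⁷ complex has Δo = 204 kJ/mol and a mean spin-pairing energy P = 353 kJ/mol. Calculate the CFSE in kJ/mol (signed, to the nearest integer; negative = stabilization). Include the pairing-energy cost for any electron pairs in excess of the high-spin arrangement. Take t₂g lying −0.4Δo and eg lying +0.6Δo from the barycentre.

-163

With Δo < P the complex is high-spin.
That gives t₂g⁵ eg².
Orbital CFSE = -0.8Δo = -0.8 × 204 = -163 kJ/mol.
High-spin has no excess pairs, so no pairing correction applies.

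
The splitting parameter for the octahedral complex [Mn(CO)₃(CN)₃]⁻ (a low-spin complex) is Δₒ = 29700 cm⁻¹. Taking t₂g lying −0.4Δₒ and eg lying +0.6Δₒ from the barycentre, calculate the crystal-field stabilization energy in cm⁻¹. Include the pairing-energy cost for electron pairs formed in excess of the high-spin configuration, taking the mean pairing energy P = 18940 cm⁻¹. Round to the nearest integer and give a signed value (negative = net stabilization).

Ligand charges: 3×(+0) from CO and 3×(-1) from CN⁻ sum to -3; with overall charge -1, Mn is +2.
Mn²⁺: group 7, so d-count = 7 − 2 = 5.
Configuration: t₂g⁵ eg⁰.
Orbital CFSE = 5(-0.4) + 0(0.6) = -2.0Δₒ = -2.0 × 29700 = -59400 cm⁻¹.
Pairing penalty: 2 pairs vs 0 in the high-spin reference → 2 extra × P = 37880 cm⁻¹.
Overall CFSE = -59400 + 37880 = -21520 cm⁻¹.

-21520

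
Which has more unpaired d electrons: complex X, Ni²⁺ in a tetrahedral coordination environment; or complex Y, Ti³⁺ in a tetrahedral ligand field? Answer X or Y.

X: Ni is in group 10, so Ni²⁺ is d⁸ (10 − 2 = 8); Tetrahedral splitting is small, so the complex is high-spin; e⁴ t₂⁴ → 2 unpaired.
Y: Ti sits in group 4; removing 3 electrons leaves Ti³⁺ with 4 − 3 = 1 d electrons; Tetrahedral fields are weak (Δₜ ≈ 4/9 Δₒ), so electrons fill high-spin; e^1 t2^0 → 1 unpaired.
So X has more unpaired electrons.

X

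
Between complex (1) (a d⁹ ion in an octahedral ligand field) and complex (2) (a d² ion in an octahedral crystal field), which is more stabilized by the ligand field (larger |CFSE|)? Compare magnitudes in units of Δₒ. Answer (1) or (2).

(1): For octahedral d⁹ the high- and low-spin configurations coincide; t2g^6 e_g^3, CFSE = -0.6Δₒ.
(2): t₂g² eg⁰, CFSE = -0.8Δₒ.
So (2) has the larger |CFSE|.

(2)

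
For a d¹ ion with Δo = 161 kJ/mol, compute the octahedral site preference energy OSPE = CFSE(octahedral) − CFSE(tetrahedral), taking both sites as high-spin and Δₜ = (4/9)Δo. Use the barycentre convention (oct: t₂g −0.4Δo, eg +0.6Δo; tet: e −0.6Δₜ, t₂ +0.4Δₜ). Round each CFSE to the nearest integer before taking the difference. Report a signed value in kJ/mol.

-21

Octahedral (high-spin): t₂g¹ eg⁰, CFSE = 1(−0.4) + 0(+0.6) = -0.4Δo = -0.4 × 161 = -64 kJ/mol.
Tetrahedral: e¹ t₂⁰, CFSE = 1(−0.6) + 0(+0.4) = -0.6Δₜ = -0.6 × (4/9) × 161 = -43 kJ/mol.
Subtracting, OSPE = -64 − (-43) = -21 kJ/mol.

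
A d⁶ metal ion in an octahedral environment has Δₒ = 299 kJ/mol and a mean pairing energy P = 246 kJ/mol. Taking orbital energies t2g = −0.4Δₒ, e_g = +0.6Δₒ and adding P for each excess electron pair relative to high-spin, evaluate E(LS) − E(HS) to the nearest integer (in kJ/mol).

In the high-spin limit (t2g^4 e_g^2) the orbital term is -0.4Δₒ = -120 kJ/mol, with no excess pairing.
Low-spin t2g^6 e_g^0 gives -2.4Δₒ = -718 kJ/mol, but forming 2 extra pairs costs 2P = 492 kJ/mol, so E(LS) = -718 + 492 = -226 kJ/mol.
E(LS) − E(HS) = -226 − (-120) = -106 kJ/mol.

-106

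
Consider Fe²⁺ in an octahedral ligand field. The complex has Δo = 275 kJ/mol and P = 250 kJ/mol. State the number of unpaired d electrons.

0

Fe²⁺: group 8, so d-count = 8 − 2 = 6.
Since Δo = 275 kJ/mol > P = 250 kJ/mol, the complex adopts the low-spin configuration.
Configuration: t₂g⁶ eg⁰.
Unpaired electrons: 0.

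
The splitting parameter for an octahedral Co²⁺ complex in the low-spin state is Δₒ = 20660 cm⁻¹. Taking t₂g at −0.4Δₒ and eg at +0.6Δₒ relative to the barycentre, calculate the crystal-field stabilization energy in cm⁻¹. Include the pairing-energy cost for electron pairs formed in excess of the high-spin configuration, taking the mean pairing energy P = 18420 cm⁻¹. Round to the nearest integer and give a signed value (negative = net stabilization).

Co is in group 9, so Co²⁺ is d⁷ (9 − 2 = 7).
Configuration: t₂g⁶ eg¹.
The orbital stabilization is -1.8Δₒ = -1.8 × 20660 = -37188 cm⁻¹.
High-spin d⁷ would be t₂g⁵ eg² with 2 pairs; low-spin has 3, so 1 excess pair costs +1P = +18420 cm⁻¹.
Combining: -37188 + 18420 = -18768 cm⁻¹.

-18768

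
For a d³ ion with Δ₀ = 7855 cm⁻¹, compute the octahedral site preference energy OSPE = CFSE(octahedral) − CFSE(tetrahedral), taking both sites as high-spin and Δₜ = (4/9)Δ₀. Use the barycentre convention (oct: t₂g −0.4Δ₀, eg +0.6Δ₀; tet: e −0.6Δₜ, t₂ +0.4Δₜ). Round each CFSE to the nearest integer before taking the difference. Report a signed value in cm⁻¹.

-6633

In an octahedral site d³ (HS) is t₂g³ eg⁰, giving CFSE(oct) = -1.2Δ₀ = -9426 cm⁻¹.
Tetrahedral e² t₂¹ gives -0.8Δₜ = -0.8 × (4/9) × 7855 = -2793 cm⁻¹.
OSPE = -9426 − (-2793) = -6633 cm⁻¹.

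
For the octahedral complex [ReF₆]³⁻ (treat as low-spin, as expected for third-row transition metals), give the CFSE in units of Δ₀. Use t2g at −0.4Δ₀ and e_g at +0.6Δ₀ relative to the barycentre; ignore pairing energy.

-1.6 Δ₀

Each F⁻ contributes -1; 6 × (-1) = -6. With overall charge -3, Re is in the +3 oxidation state.
Re sits in group 7; removing 3 electrons leaves Re³⁺ with 7 − 3 = 4 d electrons.
Configuration: t2g^4 e_g^0.
CFSE = 4(-0.4Δ₀) + 0(0.6Δ₀) = -1.6Δ₀ + 0.0Δ₀ = -1.6Δ₀.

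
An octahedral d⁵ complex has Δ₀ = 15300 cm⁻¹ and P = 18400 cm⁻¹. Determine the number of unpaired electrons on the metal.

Here Δ₀ < P (15300 < 18400), so the high-spin state is favoured.
Configuration: t₂g³ eg².
Unpaired electrons: 5.

5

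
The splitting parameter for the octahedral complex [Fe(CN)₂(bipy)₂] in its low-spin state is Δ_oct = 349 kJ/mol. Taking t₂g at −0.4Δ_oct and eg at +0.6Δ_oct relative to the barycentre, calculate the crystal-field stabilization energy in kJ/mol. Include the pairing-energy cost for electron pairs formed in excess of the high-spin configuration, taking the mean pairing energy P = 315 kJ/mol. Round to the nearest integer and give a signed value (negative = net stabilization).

-208

Ligand charges: 2×(-1) from CN⁻ and 2×(+0) from bipy sum to -2; with overall charge +0, Fe is +2.
Group 8 minus oxidation state +2 gives a d⁶ configuration for Fe²⁺.
Configuration: t₂g⁶ eg⁰.
CFSE(orbital) = 6×(-0.4Δ_oct) + 0×(0.6Δ_oct) = -2.4Δ_oct; with Δ_oct = 349 kJ/mol that is -838 kJ/mol.
Pairing penalty: 3 pairs vs 1 in the high-spin reference → 2 extra × P = 630 kJ/mol.
Net CFSE = -838 + 630 = -208 kJ/mol.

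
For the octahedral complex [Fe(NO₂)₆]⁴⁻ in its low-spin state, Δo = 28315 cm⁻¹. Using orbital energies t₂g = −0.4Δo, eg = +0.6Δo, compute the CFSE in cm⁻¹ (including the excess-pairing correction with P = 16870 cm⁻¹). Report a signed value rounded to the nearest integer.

-34216

Each NO₂⁻ contributes -1; 6 × (-1) = -6. With overall charge -4, Fe is in the +2 oxidation state.
Fe is in group 8, so Fe²⁺ is d⁶ (8 − 2 = 6).
Electron filling gives t₂g⁶ eg⁰.
The orbital stabilization is -2.4Δo = -2.4 × 28315 = -67956 cm⁻¹.
High-spin d⁶ would be t₂g⁴ eg² with 1 pair; low-spin has 3, so 2 excess pairs cost +2P = +33740 cm⁻¹.
Combining: -67956 + 33740 = -34216 cm⁻¹.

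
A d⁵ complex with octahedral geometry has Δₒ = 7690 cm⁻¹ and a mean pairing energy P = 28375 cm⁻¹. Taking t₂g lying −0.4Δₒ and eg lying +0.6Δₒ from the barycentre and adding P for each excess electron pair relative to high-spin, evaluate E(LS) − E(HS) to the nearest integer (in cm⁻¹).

41370

High-spin d⁵ fills as t₂g³ eg² with CFSE 3(−0.4) + 2(+0.6) = 0.0Δₒ = 0 cm⁻¹.
Low-spin t₂g⁵ eg⁰ gives -2.0Δₒ = -15380 cm⁻¹, but forming 2 extra pairs costs 2P = 56750 cm⁻¹, so E(LS) = -15380 + 56750 = 41370 cm⁻¹.
The difference is 41370 − (0) = 41370 cm⁻¹, so high-spin lies lower.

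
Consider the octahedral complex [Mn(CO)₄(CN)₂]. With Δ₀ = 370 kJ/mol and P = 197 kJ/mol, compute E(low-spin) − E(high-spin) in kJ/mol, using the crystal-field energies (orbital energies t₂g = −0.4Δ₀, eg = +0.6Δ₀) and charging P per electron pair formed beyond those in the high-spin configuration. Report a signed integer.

Ligand charges: 4×(+0) from CO and 2×(-1) from CN⁻ sum to -2; with overall charge +0, Mn is +2.
Mn²⁺: group 7, so d-count = 7 − 2 = 5.
High-spin d⁵ fills as t₂g³ eg² with CFSE 3(−0.4) + 2(+0.6) = 0.0Δ₀ = 0 kJ/mol.
Low-spin t₂g⁵ eg⁰ gives -2.0Δ₀ = -740 kJ/mol, but forming 2 extra pairs costs 2P = 394 kJ/mol, so E(LS) = -740 + 394 = -346 kJ/mol.
E(LS) − E(HS) = -346 − (0) = -346 kJ/mol.

-346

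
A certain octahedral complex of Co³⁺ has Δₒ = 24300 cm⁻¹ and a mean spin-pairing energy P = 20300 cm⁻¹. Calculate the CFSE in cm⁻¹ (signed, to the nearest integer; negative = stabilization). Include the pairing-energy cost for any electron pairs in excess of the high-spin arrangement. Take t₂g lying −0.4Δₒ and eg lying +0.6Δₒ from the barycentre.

-17720

Group 9 minus oxidation state +3 gives a d⁶ configuration for Co³⁺.
Here Δₒ > P (24300 > 20300), so the low-spin state is favoured.
Configuration: t₂g⁶ eg⁰.
Orbital CFSE = -2.4Δₒ = -2.4 × 24300 = -58320 cm⁻¹.
Excess pairs vs high-spin: 3 − 1 = 2; pairing cost = +40600 cm⁻¹.
Net CFSE = -58320 + 40600 = -17720 cm⁻¹.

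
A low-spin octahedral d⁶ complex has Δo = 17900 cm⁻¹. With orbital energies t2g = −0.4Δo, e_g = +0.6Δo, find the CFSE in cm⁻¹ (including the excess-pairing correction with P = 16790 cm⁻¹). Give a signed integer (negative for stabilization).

The d⁶ electrons fill as t2g^6 e_g^0.
Orbital CFSE = 6(-0.4) + 0(0.6) = -2.4Δo = -2.4 × 17900 = -42960 cm⁻¹.
Relative to high-spin t2g^4 e_g^2 (1 paired), the low-spin configuration has 2 additional pairs, contributing +2 × 16790 = +33580 cm⁻¹.
Combining: -42960 + 33580 = -9380 cm⁻¹.

-9380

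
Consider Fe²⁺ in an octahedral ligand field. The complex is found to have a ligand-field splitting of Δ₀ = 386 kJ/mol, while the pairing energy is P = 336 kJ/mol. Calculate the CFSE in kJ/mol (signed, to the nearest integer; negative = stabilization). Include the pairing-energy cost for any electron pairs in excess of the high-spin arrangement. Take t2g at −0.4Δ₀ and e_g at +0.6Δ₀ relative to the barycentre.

Fe²⁺: group 8, so d-count = 8 − 2 = 6.
Since Δ₀ = 386 kJ/mol > P = 336 kJ/mol, the complex adopts the low-spin configuration.
That gives t2g^6 e_g^0.
Orbital CFSE = -2.4Δ₀ = -2.4 × 386 = -926 kJ/mol.
Excess pairs vs high-spin: 3 − 1 = 2; pairing cost = +672 kJ/mol.
Net CFSE = -926 + 672 = -254 kJ/mol.

-254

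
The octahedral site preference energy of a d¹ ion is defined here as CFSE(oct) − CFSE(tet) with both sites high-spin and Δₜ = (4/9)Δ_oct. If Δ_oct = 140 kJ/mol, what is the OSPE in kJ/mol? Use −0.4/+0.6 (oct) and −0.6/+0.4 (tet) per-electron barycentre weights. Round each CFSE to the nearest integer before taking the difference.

Octahedral high-spin t2g^1 e_g^0: CFSE = -0.4 × 140 = -56 kJ/mol.
In a tetrahedral site the filling is e^1 t2^0: CFSE(tet) = -0.6Δₜ = -0.6 × (4/9)(140) = -37 kJ/mol.
OSPE = -56 − (-37) = -19 kJ/mol.

-19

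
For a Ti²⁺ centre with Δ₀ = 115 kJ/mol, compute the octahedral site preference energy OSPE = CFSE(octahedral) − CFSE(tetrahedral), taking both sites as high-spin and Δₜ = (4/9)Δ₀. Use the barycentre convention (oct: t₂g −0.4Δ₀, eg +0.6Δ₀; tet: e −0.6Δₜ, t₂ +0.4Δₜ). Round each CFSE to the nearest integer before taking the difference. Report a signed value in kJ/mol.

-31

Ti²⁺: group 4, so d-count = 4 − 2 = 2.
Octahedral (high-spin): t₂g² eg⁰, CFSE = 2(−0.4) + 0(+0.6) = -0.8Δ₀ = -0.8 × 115 = -92 kJ/mol.
Tetrahedral: e² t₂⁰, CFSE = 2(−0.6) + 0(+0.4) = -1.2Δₜ = -1.2 × (4/9) × 115 = -61 kJ/mol.
OSPE = -92 − (-61) = -31 kJ/mol.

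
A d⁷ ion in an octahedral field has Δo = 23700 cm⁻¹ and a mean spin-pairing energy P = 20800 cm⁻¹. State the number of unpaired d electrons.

Since Δo = 23700 cm⁻¹ > P = 20800 cm⁻¹, the complex adopts the low-spin configuration.
Filling d⁷ accordingly: t₂g⁶ eg¹.
Unpaired electrons: 1.

1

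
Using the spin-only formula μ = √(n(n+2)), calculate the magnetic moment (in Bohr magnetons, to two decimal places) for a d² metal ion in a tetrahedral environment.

Tetrahedral splitting is small, so the complex is high-spin.
Configuration: e² t₂⁰ → 2 unpaired electrons.
μ(spin-only) = √[2(2+2)] = √8 ≈ 2.83 Bohr magnetons.

2.83 Bohr magnetons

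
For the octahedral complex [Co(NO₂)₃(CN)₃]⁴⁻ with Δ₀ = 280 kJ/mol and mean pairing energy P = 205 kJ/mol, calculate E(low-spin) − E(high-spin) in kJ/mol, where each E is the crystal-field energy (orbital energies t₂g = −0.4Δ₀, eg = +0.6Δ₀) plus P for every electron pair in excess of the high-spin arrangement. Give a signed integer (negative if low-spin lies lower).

-75

Ligand charges: 3×(-1) from NO₂⁻ and 3×(-1) from CN⁻ sum to -6; with overall charge -4, Co is +2.
Group 9 minus oxidation state +2 gives a d⁷ configuration for Co²⁺.
High-spin d⁷ fills as t₂g⁵ eg² with CFSE 5(−0.4) + 2(+0.6) = -0.8Δ₀ = -224 kJ/mol.
Low-spin t₂g⁶ eg¹ gives -1.8Δ₀ = -504 kJ/mol, but forming 1 extra pair costs 1P = 205 kJ/mol, so E(LS) = -504 + 205 = -299 kJ/mol.
Thus E(LS) − E(HS) = -75 kJ/mol.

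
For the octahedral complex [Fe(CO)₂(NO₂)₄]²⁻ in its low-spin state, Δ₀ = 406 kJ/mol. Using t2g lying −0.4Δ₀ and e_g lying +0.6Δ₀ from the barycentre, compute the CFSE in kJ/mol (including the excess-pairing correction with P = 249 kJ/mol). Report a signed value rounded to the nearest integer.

Ligand charges: 2×(+0) from CO and 4×(-1) from NO₂⁻ sum to -4; with overall charge -2, Fe is +2.
Fe is in group 8, so Fe²⁺ is d⁶ (8 − 2 = 6).
Configuration: t2g^6 e_g^0.
CFSE(orbital) = 6×(-0.4Δ₀) + 0×(0.6Δ₀) = -2.4Δ₀; with Δ₀ = 406 kJ/mol that is -974 kJ/mol.
Relative to high-spin t2g^4 e_g^2 (1 paired), the low-spin configuration has 2 additional pairs, contributing +2 × 249 = +498 kJ/mol.
Overall CFSE = -974 + 498 = -476 kJ/mol.

-476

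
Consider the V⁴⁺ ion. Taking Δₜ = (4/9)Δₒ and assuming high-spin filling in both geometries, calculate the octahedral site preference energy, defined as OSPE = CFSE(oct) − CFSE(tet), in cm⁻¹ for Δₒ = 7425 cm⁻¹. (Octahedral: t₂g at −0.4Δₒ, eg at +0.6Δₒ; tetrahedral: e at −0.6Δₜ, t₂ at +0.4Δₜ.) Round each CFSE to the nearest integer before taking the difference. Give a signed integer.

-990

Group 5 minus oxidation state +4 gives a d¹ configuration for V⁴⁺.
Octahedral (high-spin): t₂g¹ eg⁰, CFSE = 1(−0.4) + 0(+0.6) = -0.4Δₒ = -0.4 × 7425 = -2970 cm⁻¹.
Tetrahedral e¹ t₂⁰ gives -0.6Δₜ = -0.6 × (4/9) × 7425 = -1980 cm⁻¹.
Subtracting, OSPE = -2970 − (-1980) = -990 cm⁻¹.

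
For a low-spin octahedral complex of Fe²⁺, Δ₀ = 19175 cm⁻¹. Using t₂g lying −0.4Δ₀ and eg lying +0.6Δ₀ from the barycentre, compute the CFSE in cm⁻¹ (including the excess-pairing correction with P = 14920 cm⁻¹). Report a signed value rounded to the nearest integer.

-16180

Fe sits in group 8; removing 2 electrons leaves Fe²⁺ with 8 − 2 = 6 d electrons.
Configuration: t₂g⁶ eg⁰.
Orbital CFSE = 6(-0.4) + 0(0.6) = -2.4Δ₀ = -2.4 × 19175 = -46020 cm⁻¹.
High-spin d⁶ would be t₂g⁴ eg² with 1 pair; low-spin has 3, so 2 excess pairs cost +2P = +29840 cm⁻¹.
Net CFSE = -46020 + 29840 = -16180 cm⁻¹.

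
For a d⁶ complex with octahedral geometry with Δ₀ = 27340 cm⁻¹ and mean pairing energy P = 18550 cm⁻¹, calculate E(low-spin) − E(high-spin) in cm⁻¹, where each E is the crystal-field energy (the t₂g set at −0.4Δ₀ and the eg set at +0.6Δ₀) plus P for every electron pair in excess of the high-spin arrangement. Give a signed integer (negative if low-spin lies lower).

In the high-spin limit (t₂g⁴ eg²) the orbital term is -0.4Δ₀ = -10936 cm⁻¹, with no excess pairing.
Low-spin t₂g⁶ eg⁰ gives -2.4Δ₀ = -65616 cm⁻¹, but forming 2 extra pairs costs 2P = 37100 cm⁻¹, so E(LS) = -65616 + 37100 = -28516 cm⁻¹.
Thus E(LS) − E(HS) = -17580 cm⁻¹.

-17580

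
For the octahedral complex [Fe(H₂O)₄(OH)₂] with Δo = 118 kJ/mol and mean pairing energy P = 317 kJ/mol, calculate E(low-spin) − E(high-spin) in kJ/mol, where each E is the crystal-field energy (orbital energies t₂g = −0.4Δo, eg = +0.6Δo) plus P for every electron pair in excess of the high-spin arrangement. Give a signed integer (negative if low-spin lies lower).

398

Ligand charges: 4×(+0) from H₂O and 2×(-1) from OH⁻ sum to -2; with overall charge +0, Fe is +2.
Fe²⁺: group 8, so d-count = 8 − 2 = 6.
High-spin d⁶ fills as t₂g⁴ eg² with CFSE 4(−0.4) + 2(+0.6) = -0.4Δo = -47 kJ/mol.
For low-spin the configuration is t₂g⁶ eg⁰: orbital energy -2.4 × 118 = -283 kJ/mol, and 2 additional pairs relative to high-spin add 634 kJ/mol, giving 351 kJ/mol.
E(LS) − E(HS) = 351 − (-47) = 398 kJ/mol.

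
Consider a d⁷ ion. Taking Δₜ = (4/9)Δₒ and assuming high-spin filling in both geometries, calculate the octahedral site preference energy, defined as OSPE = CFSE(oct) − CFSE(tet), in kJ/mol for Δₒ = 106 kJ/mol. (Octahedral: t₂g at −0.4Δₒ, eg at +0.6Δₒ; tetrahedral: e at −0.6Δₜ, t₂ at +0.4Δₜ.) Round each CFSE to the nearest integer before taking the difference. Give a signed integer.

Octahedral high-spin t₂g⁵ eg²: CFSE = -0.8 × 106 = -85 kJ/mol.
In a tetrahedral site the filling is e⁴ t₂³: CFSE(tet) = -1.2Δₜ = -1.2 × (4/9)(106) = -57 kJ/mol.
OSPE = -85 − (-57) = -28 kJ/mol.

-28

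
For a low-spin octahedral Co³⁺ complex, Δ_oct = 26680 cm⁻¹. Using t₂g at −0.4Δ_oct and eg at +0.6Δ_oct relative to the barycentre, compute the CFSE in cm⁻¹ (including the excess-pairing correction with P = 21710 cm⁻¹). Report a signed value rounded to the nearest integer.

-20612

Group 9 minus oxidation state +3 gives a d⁶ configuration for Co³⁺.
Electron filling gives t₂g⁶ eg⁰.
CFSE(orbital) = 6×(-0.4Δ_oct) + 0×(0.6Δ_oct) = -2.4Δ_oct; with Δ_oct = 26680 cm⁻¹ that is -64032 cm⁻¹.
High-spin d⁶ would be t₂g⁴ eg² with 1 pair; low-spin has 3, so 2 excess pairs cost +2P = +43420 cm⁻¹.
Combining: -64032 + 43420 = -20612 cm⁻¹.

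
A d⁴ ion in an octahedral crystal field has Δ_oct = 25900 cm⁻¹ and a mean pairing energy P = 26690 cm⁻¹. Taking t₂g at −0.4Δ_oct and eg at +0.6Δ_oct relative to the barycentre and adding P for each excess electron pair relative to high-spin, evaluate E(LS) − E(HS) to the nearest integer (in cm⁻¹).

790

In the high-spin limit (t₂g³ eg¹) the orbital term is -0.6Δ_oct = -15540 cm⁻¹, with no excess pairing.
For low-spin the configuration is t₂g⁴ eg⁰: orbital energy -1.6 × 25900 = -41440 cm⁻¹, and 1 additional pair relative to high-spin adds 26690 cm⁻¹, giving -14750 cm⁻¹.
Thus E(LS) − E(HS) = 790 cm⁻¹.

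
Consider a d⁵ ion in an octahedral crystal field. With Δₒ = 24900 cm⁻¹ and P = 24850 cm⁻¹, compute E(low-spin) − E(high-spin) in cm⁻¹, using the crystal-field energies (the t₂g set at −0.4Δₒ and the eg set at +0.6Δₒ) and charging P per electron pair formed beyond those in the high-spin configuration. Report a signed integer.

High-spin d⁵ fills as t₂g³ eg² with CFSE 3(−0.4) + 2(+0.6) = 0.0Δₒ = 0 cm⁻¹.
Low-spin t₂g⁵ eg⁰ gives -2.0Δₒ = -49800 cm⁻¹, but forming 2 extra pairs costs 2P = 49700 cm⁻¹, so E(LS) = -49800 + 49700 = -100 cm⁻¹.
E(LS) − E(HS) = -100 − (0) = -100 cm⁻¹.

-100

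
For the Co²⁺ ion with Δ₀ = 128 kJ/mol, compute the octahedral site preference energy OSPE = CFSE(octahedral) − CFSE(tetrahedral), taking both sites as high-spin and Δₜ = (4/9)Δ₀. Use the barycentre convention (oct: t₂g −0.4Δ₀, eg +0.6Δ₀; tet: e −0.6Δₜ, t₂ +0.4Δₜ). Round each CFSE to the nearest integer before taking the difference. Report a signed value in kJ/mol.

Co²⁺: group 9, so d-count = 9 − 2 = 7.
In an octahedral site d⁷ (HS) is t₂g⁵ eg², giving CFSE(oct) = -0.8Δ₀ = -102 kJ/mol.
In a tetrahedral site the filling is e⁴ t₂³: CFSE(tet) = -1.2Δₜ = -1.2 × (4/9)(128) = -68 kJ/mol.
OSPE = -102 − (-68) = -34 kJ/mol.

-34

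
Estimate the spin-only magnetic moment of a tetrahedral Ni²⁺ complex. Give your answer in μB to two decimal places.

Ni is in group 10, so Ni²⁺ is d⁸ (10 − 2 = 8).
Tetrahedral fields are weak (Δₜ ≈ 4/9 Δₒ), so electrons fill high-spin.
Configuration: e^4 t2^4 → 2 unpaired electrons.
μ(spin-only) = √[2(2+2)] = √8 ≈ 2.83 μB.

2.83 μB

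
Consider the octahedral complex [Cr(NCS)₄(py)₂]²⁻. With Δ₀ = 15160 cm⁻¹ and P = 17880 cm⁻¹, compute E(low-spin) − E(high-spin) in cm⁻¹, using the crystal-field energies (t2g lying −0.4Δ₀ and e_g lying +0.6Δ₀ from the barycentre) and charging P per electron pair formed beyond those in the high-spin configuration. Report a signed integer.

Ligand charges: 4×(-1) from NCS⁻ and 2×(+0) from py sum to -4; with overall charge -2, Cr is +2.
Cr sits in group 6; removing 2 electrons leaves Cr²⁺ with 6 − 2 = 4 d electrons.
High-spin d⁴ fills as t2g^3 e_g^1 with CFSE 3(−0.4) + 1(+0.6) = -0.6Δ₀ = -9096 cm⁻¹.
Low-spin t2g^4 e_g^0 gives -1.6Δ₀ = -24256 cm⁻¹, but forming 1 extra pair costs 1P = 17880 cm⁻¹, so E(LS) = -24256 + 17880 = -6376 cm⁻¹.
The difference is -6376 − (-9096) = 2720 cm⁻¹, so high-spin lies lower.

2720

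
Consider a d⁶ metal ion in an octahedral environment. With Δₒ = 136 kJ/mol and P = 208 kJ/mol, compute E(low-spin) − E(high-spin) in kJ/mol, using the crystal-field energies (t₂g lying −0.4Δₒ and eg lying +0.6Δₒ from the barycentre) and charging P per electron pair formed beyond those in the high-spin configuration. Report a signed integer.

144

High-spin: t₂g⁴ eg², CFSE = -0.4Δₒ = -54 kJ/mol.
Low-spin: t₂g⁶ eg⁰, orbital CFSE = -2.4Δₒ = -326 kJ/mol; plus 2 excess pairs × P = +416 kJ/mol; total 90 kJ/mol.
E(LS) − E(HS) = 90 − (-54) = 144 kJ/mol.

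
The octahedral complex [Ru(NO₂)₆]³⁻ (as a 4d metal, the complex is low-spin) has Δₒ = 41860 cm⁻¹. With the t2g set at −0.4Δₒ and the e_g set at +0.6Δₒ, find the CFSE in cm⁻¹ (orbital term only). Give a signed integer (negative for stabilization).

Each NO₂⁻ contributes -1; 6 × (-1) = -6. With overall charge -3, Ru is in the +3 oxidation state.
Ru sits in group 8; removing 3 electrons leaves Ru³⁺ with 8 − 3 = 5 d electrons.
Configuration: t2g^5 e_g^0.
Orbital CFSE = 5(-0.4) + 0(0.6) = -2.0Δₒ = -2.0 × 41860 = -83720 cm⁻¹.

-83720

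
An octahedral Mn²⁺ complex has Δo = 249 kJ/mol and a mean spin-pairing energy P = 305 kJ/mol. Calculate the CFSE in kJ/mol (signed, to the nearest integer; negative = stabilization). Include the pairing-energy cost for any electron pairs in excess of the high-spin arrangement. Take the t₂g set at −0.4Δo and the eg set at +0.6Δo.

Mn is in group 7, so Mn²⁺ is d⁵ (7 − 2 = 5).
Here Δo < P (249 < 305), so the high-spin state is favoured.
That gives t₂g³ eg².
Orbital CFSE = 0.0Δo = 0.0 × 249 = 0 kJ/mol.
High-spin has no excess pairs, so no pairing correction applies.

0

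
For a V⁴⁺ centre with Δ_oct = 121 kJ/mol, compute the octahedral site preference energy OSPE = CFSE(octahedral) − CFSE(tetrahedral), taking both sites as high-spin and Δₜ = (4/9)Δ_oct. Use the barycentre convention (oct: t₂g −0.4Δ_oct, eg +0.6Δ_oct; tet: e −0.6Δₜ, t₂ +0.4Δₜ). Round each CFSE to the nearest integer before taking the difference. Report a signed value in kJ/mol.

V⁴⁺: group 5, so d-count = 5 − 4 = 1.
In an octahedral site d¹ (HS) is t₂g¹ eg⁰, giving CFSE(oct) = -0.4Δ_oct = -48 kJ/mol.
Tetrahedral e¹ t₂⁰ gives -0.6Δₜ = -0.6 × (4/9) × 121 = -32 kJ/mol.
Subtracting, OSPE = -48 − (-32) = -16 kJ/mol.

-16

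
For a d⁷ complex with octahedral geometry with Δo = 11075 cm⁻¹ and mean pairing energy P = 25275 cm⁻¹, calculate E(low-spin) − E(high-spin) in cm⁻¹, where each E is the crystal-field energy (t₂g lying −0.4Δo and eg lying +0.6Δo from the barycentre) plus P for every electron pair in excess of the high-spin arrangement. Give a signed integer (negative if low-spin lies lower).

14200

High-spin d⁷ fills as t₂g⁵ eg² with CFSE 5(−0.4) + 2(+0.6) = -0.8Δo = -8860 cm⁻¹.
Low-spin t₂g⁶ eg¹ gives -1.8Δo = -19935 cm⁻¹, but forming 1 extra pair costs 1P = 25275 cm⁻¹, so E(LS) = -19935 + 25275 = 5340 cm⁻¹.
The difference is 5340 − (-8860) = 14200 cm⁻¹, so high-spin lies lower.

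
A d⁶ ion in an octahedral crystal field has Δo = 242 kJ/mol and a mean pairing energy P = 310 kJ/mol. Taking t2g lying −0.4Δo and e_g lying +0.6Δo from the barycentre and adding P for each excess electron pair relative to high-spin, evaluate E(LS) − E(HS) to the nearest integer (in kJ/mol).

136

High-spin d⁶ fills as t2g^4 e_g^2 with CFSE 4(−0.4) + 2(+0.6) = -0.4Δo = -97 kJ/mol.
For low-spin the configuration is t2g^6 e_g^0: orbital energy -2.4 × 242 = -581 kJ/mol, and 2 additional pairs relative to high-spin add 620 kJ/mol, giving 39 kJ/mol.
E(LS) − E(HS) = 39 − (-97) = 136 kJ/mol.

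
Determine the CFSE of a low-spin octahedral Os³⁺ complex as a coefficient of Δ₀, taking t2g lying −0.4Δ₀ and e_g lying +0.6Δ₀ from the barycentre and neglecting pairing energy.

Group 8 minus oxidation state +3 gives a d⁵ configuration for Os³⁺.
Configuration: t2g^5 e_g^0.
CFSE = 5(-0.4Δ₀) + 0(0.6Δ₀) = -2.0Δ₀ + 0.0Δ₀ = -2.0Δ₀.

-2.0 Δ₀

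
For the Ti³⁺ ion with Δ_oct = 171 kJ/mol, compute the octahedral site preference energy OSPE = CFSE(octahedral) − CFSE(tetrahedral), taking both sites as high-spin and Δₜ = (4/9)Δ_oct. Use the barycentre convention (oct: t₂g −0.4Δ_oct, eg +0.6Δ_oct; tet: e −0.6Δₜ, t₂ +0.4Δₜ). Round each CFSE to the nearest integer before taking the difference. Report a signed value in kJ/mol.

-22

Group 4 minus oxidation state +3 gives a d¹ configuration for Ti³⁺.
Octahedral (high-spin): t2g^1 e_g^0, CFSE = 1(−0.4) + 0(+0.6) = -0.4Δ_oct = -0.4 × 171 = -68 kJ/mol.
Tetrahedral: e^1 t2^0, CFSE = 1(−0.6) + 0(+0.4) = -0.6Δₜ = -0.6 × (4/9) × 171 = -46 kJ/mol.
OSPE = CFSE(oct) − CFSE(tet) = -68 − (-46) = -22 kJ/mol.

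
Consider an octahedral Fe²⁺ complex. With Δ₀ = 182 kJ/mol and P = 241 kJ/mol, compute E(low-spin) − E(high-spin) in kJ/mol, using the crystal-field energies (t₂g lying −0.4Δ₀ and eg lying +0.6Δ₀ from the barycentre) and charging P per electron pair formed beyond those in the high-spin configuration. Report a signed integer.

118

Fe²⁺: group 8, so d-count = 8 − 2 = 6.
High-spin d⁶ fills as t₂g⁴ eg² with CFSE 4(−0.4) + 2(+0.6) = -0.4Δ₀ = -73 kJ/mol.
Low-spin: t₂g⁶ eg⁰, orbital CFSE = -2.4Δ₀ = -437 kJ/mol; plus 2 excess pairs × P = +482 kJ/mol; total 45 kJ/mol.
E(LS) − E(HS) = 45 − (-73) = 118 kJ/mol.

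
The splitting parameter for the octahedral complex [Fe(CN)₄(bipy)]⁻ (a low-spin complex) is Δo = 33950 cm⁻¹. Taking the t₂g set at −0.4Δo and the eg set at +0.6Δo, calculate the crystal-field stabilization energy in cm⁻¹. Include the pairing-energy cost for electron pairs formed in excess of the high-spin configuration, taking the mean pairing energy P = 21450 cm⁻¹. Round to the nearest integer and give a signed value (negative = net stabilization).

-25000

Ligand charges: 4×(-1) from CN⁻ and 1×(+0) from bipy sum to -4; with overall charge -1, Fe is +3.
Fe sits in group 8; removing 3 electrons leaves Fe³⁺ with 8 − 3 = 5 d electrons.
Configuration: t₂g⁵ eg⁰.
The orbital stabilization is -2.0Δo = -2.0 × 33950 = -67900 cm⁻¹.
High-spin d⁵ would be t₂g³ eg² with 0 pairs; low-spin has 2, so 2 excess pairs cost +2P = +42900 cm⁻¹.
Combining: -67900 + 42900 = -25000 cm⁻¹.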